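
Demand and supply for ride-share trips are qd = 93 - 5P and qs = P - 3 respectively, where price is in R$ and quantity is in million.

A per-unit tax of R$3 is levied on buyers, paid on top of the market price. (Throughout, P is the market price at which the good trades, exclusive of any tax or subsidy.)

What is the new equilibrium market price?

Initially, 93 - 5P = P - 3, so 96 = 6P and P = 16, q = 13.
Since buyers pay the price plus the tax, the effective demand curve becomes qd = 78 - 5P.
Setting them equal: 78 - 5P = P - 3 → 81 = 6P, so P = 13.5 and q = 10.5.

13.5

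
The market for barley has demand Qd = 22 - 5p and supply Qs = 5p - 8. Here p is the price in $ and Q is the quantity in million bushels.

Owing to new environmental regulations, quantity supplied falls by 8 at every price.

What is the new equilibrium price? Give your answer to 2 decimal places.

Initially, 22 - 5p = 5p - 8, so 30 = 10p and p = 3, Q = 7.
The shock moves the curves to Qd = 22 - 5p and Qs = 5p - 16.
New equilibrium: 22 - 5p = 5p - 16 ⇒ 38 = 10p ⇒ p = 3.8, Q = 3.

3.80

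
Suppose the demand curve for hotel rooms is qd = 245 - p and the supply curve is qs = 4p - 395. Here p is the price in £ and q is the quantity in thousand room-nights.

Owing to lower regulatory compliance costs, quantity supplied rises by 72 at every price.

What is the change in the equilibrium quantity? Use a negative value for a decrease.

+14.4

Original equilibrium: 245 - p = 4p - 395 gives 640 = 5p, so p = 128 and q = 117.
The shock moves the curves to qd = 245 - p and qs = 4p - 323.
Clearing the new market: 245 - p = 4p - 323, so p = 113.6 and q = 131.4.
Δq = 131.4 − 117 = +14.4.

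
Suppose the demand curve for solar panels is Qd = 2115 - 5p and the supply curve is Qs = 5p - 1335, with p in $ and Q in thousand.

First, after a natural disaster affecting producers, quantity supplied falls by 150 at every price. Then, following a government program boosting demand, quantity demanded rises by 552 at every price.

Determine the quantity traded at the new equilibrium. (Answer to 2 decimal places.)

Initially, 2115 - 5p = 5p - 1335, so 3450 = 10p and p = 345, Q = 390.
After the shift, demand is Qd = 2667 - 5p and supply is Qs = 5p - 1485.
Clearing the new market: 2667 - 5p = 5p - 1485, so p = 415.2 and Q = 591.

591.00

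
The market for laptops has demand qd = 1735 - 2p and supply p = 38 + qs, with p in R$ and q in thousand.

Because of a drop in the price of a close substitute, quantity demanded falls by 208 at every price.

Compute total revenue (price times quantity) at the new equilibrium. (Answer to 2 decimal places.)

252312.78

Initially, 1735 - 2p = p - 38, so 1773 = 3p and p = 591, q = 553.
After the shift, demand is qd = 1527 - 2p and supply is qs = p - 38.
Clearing the new market: 1527 - 2p = p - 38, so p = 1565/3 ≈ 521.6667 and q = 1451/3 ≈ 483.6667.
New expenditure = 521.6667 × 483.6667 = 252312.78.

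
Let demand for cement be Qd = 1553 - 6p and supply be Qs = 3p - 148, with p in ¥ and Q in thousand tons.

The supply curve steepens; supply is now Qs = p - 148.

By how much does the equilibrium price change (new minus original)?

Before the shock: 1553 - 6p = 3p - 148 ⇒ 1701 = 9p ⇒ p = 189, Q = 419.
The new curves are Qd = 1553 - 6p (demand) and Qs = p - 148 (supply).
New equilibrium: 1553 - 6p = p - 148 ⇒ 1701 = 7p ⇒ p = 243, Q = 95.
Δp = 243 − 189 = +54.

+54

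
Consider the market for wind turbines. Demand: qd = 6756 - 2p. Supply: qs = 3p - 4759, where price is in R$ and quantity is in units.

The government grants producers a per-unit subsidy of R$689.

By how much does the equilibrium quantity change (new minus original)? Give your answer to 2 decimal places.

Initially, 6756 - 2p = 3p - 4759, so 11515 = 5p and p = 2303, q = 2150.
Since sellers receive the price plus the subsidy, the effective supply curve becomes qs = 3p - 2692.
Equate the new curves: 6756 - 2p = 3p - 2692, giving 9448 = 5p, p = 1889.6, q = 2976.8.
Δq = 2976.8 − 2150 = +826.80.

+826.80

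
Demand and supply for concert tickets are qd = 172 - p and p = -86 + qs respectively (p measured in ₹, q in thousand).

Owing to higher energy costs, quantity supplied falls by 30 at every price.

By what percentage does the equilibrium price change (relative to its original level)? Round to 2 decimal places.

Before the shock: 172 - p = p + 86 ⇒ 86 = 2p ⇒ p = 43, q = 129.
The new curves are qd = 172 - p (demand) and qs = p + 56 (supply).
Clearing the new market: 172 - p = p + 56, so p = 58 and q = 114.
%Δp = (58 − 43) / 43 × 100 = +34.88%.

+34.88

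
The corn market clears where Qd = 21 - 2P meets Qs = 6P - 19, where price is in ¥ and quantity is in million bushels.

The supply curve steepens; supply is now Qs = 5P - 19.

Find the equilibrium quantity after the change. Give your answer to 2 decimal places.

Original equilibrium: 21 - 2P = 6P - 19 gives 40 = 8P, so P = 5 and Q = 11.
The shock moves the curves to Qd = 21 - 2P and Qs = 5P - 19.
Setting them equal: 21 - 2P = 5P - 19 → 40 = 7P, so P = 40/7 ≈ 5.7143 and Q = 67/7 ≈ 9.5714.

9.57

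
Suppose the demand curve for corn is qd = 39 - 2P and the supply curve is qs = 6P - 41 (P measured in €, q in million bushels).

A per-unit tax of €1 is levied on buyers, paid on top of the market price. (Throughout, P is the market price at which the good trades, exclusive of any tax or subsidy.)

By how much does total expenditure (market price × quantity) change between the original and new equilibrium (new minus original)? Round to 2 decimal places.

-19.38

Original equilibrium: 39 - 2P = 6P - 41 gives 80 = 8P, so P = 10 and q = 19.
Since buyers pay the price plus the tax, the effective demand curve becomes qd = 37 - 2P.
Clearing the new market: 37 - 2P = 6P - 41, so P = 9.75 and q = 17.5.
Expenditure moves from 10×19 = 190 to 9.75×17.5 = 170.625; change = -19.38.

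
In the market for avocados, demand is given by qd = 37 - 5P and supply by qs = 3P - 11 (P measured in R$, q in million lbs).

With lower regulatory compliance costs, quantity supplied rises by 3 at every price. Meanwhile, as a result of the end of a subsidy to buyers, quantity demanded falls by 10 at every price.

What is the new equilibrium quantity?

5.125

Original equilibrium: 37 - 5P = 3P - 11 gives 48 = 8P, so P = 6 and q = 7.
The new curves are qd = 27 - 5P (demand) and qs = 3P - 8 (supply).
Setting them equal: 27 - 5P = 3P - 8 → 35 = 8P, so P = 4.375 and q = 5.125.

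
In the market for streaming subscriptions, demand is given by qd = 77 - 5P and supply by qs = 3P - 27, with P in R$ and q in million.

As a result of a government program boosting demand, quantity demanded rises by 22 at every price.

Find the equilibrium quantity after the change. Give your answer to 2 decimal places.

Before the shock: 77 - 5P = 3P - 27 ⇒ 104 = 8P ⇒ P = 13, q = 12.
The new curves are qd = 99 - 5P (demand) and qs = 3P - 27 (supply).
New equilibrium: 99 - 5P = 3P - 27 ⇒ 126 = 8P ⇒ P = 15.75, q = 20.25.

20.25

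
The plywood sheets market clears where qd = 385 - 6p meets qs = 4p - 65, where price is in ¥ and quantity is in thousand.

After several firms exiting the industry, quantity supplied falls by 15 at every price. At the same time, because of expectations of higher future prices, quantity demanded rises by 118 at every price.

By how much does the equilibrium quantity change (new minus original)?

+38.2

Original equilibrium: 385 - 6p = 4p - 65 gives 450 = 10p, so p = 45 and q = 115.
The new curves are qd = 503 - 6p (demand) and qs = 4p - 80 (supply).
New equilibrium: 503 - 6p = 4p - 80 ⇒ 583 = 10p ⇒ p = 58.3, q = 153.2.
Δq = 153.2 − 115 = +38.2.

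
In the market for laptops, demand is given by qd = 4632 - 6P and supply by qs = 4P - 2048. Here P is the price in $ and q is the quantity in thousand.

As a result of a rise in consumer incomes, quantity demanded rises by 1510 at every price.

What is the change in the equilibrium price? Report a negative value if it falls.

Solve the original market: 4632 - 6P = 4P - 2048, hence P = 668 and q = 624.
The new curves are qd = 6142 - 6P (demand) and qs = 4P - 2048 (supply).
Setting them equal: 6142 - 6P = 4P - 2048 → 8190 = 10P, so P = 819 and q = 1228.
ΔP = 819 − 668 = +151.

+151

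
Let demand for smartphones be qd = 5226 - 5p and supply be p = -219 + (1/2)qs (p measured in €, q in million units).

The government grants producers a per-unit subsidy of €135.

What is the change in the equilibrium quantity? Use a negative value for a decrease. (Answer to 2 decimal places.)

+192.86

Solve the original market: 5226 - 5p = 2p + 438, hence p = 684 and q = 1806.
Since sellers receive the price plus the subsidy, the effective supply curve becomes qs = 2p + 708.
New equilibrium: 5226 - 5p = 2p + 708 ⇒ 4518 = 7p ⇒ p = 4518/7 ≈ 645.4286, q = 13992/7 ≈ 1998.8571.
Δq = 1998.8571 − 1806 = +192.86.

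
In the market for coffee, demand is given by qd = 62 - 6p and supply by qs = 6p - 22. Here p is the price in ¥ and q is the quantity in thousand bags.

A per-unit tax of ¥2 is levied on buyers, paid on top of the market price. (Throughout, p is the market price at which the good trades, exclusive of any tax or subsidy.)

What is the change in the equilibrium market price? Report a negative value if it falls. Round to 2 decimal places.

-1.00

Initially, 62 - 6p = 6p - 22, so 84 = 12p and p = 7, q = 20.
Since buyers pay the price plus the tax, the effective demand curve becomes qd = 50 - 6p.
Setting them equal: 50 - 6p = 6p - 22 → 72 = 12p, so p = 6 and q = 14.
Δp = 6 − 7 = -1.00.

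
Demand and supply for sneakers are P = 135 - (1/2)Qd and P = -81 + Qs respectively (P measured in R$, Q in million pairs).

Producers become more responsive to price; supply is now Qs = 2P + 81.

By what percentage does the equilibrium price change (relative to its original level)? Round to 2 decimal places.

Initially, 270 - 2P = P + 81, so 189 = 3P and P = 63, Q = 144.
The shock moves the curves to Qd = 270 - 2P and Qs = 2P + 81.
Equate the new curves: 270 - 2P = 2P + 81, giving 189 = 4P, P = 47.25, Q = 175.5.
%ΔP = (47.25 − 63) / 63 × 100 = -25.00%.

-25.00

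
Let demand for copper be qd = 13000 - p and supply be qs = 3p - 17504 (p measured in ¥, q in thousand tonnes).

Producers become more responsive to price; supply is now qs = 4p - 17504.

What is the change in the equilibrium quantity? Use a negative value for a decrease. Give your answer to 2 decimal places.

+1525.20

Original equilibrium: 13000 - p = 3p - 17504 gives 30504 = 4p, so p = 7626 and q = 5374.
After the shift, demand is qd = 13000 - p and supply is qs = 4p - 17504.
Clearing the new market: 13000 - p = 4p - 17504, so p = 6100.8 and q = 6899.2.
Δq = 6899.2 − 5374 = +1525.20.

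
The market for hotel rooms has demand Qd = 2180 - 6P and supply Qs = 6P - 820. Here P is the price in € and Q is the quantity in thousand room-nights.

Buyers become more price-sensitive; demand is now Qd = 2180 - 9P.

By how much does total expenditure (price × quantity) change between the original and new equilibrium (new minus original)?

-94000

Solve the original market: 2180 - 6P = 6P - 820, hence P = 250 and Q = 680.
The new curves are Qd = 2180 - 9P (demand) and Qs = 6P - 820 (supply).
Equate the new curves: 2180 - 9P = 6P - 820, giving 3000 = 15P, P = 200, Q = 380.
Expenditure moves from 250×680 = 170000 to 200×380 = 76000; change = -94000.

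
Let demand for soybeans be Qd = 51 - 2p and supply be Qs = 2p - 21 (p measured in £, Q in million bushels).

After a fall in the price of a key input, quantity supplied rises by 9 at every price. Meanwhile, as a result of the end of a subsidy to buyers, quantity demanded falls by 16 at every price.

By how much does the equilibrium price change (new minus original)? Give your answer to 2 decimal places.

-6.25

Initially, 51 - 2p = 2p - 21, so 72 = 4p and p = 18, Q = 15.
After the shift, demand is Qd = 35 - 2p and supply is Qs = 2p - 12.
Equate the new curves: 35 - 2p = 2p - 12, giving 47 = 4p, p = 11.75, Q = 11.5.
Δp = 11.75 − 18 = -6.25.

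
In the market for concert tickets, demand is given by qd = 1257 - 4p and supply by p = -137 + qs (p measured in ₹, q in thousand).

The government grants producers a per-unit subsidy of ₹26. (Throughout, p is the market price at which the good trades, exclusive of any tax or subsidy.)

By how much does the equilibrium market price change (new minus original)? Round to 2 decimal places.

-5.20

Solve the original market: 1257 - 4p = p + 137, hence p = 224 and q = 361.
Since sellers receive the price plus the subsidy, the effective supply curve becomes qs = p + 163.
Clearing the new market: 1257 - 4p = p + 163, so p = 218.8 and q = 381.8.
Δp = 218.8 − 224 = -5.20.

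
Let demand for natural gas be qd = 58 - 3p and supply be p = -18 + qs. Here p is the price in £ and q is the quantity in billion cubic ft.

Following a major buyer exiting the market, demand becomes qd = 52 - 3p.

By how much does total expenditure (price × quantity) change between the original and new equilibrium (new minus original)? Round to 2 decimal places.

-54.75

Before the shock: 58 - 3p = p + 18 ⇒ 40 = 4p ⇒ p = 10, q = 28.
With the change applied: demand qd = 52 - 3p, supply qs = p + 18.
Clearing the new market: 52 - 3p = p + 18, so p = 8.5 and q = 26.5.
Expenditure moves from 10×28 = 280 to 8.5×26.5 = 225.25; change = -54.75.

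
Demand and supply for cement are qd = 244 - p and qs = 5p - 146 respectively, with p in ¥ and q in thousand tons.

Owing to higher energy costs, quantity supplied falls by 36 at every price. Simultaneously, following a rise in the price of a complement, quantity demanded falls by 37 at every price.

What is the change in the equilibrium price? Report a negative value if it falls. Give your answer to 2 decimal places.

Solve the original market: 244 - p = 5p - 146, hence p = 65 and q = 179.
After the shift, demand is qd = 207 - p and supply is qs = 5p - 182.
Setting them equal: 207 - p = 5p - 182 → 389 = 6p, so p = 389/6 ≈ 64.8333 and q = 853/6 ≈ 142.1667.
Δp = 64.8333 − 65 = -0.17.

-0.17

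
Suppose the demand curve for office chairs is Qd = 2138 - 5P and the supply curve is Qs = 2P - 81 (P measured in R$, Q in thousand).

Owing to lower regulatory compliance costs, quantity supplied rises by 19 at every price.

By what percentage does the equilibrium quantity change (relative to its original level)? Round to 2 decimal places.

Original equilibrium: 2138 - 5P = 2P - 81 gives 2219 = 7P, so P = 317 and Q = 553.
After the shift, demand is Qd = 2138 - 5P and supply is Qs = 2P - 62.
New equilibrium: 2138 - 5P = 2P - 62 ⇒ 2200 = 7P ⇒ P = 2200/7 ≈ 314.2857, Q = 3966/7 ≈ 566.5714.
%ΔQ = (566.5714 − 553) / 553 × 100 = +2.45%.

+2.45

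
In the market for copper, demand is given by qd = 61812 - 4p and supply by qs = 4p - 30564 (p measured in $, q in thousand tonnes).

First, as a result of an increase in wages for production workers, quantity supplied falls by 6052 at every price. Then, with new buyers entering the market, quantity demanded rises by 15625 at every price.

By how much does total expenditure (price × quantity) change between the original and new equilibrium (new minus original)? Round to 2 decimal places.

Original equilibrium: 61812 - 4p = 4p - 30564 gives 92376 = 8p, so p = 11547 and q = 15624.
With the change applied: demand qd = 77437 - 4p, supply qs = 4p - 36616.
New equilibrium: 77437 - 4p = 4p - 36616 ⇒ 114053 = 8p ⇒ p = 14256.625, q = 20410.5.
Expenditure moves from 11547×15624 = 180410328 to 14256.625×20410.5 = 290984844.5625; change = +110574516.56.

+110574516.56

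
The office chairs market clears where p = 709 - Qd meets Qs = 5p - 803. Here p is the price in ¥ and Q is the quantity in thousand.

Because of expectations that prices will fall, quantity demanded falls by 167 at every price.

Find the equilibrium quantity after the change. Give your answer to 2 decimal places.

317.83

Solve the original market: 709 - p = 5p - 803, hence p = 252 and Q = 457.
The shock moves the curves to Qd = 542 - p and Qs = 5p - 803.
Setting them equal: 542 - p = 5p - 803 → 1345 = 6p, so p = 1345/6 ≈ 224.1667 and Q = 1907/6 ≈ 317.8333.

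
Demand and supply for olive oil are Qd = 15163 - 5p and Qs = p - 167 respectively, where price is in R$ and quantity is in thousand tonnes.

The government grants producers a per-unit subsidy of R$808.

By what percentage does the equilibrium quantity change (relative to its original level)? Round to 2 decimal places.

Original equilibrium: 15163 - 5p = p - 167 gives 15330 = 6p, so p = 2555 and Q = 2388.
Since sellers receive the price plus the subsidy, the effective supply curve becomes Qs = p + 641.
Equate the new curves: 15163 - 5p = p + 641, giving 14522 = 6p, p = 7261/3 ≈ 2420.3333, Q = 9184/3 ≈ 3061.3333.
%ΔQ = (3061.3333 − 2388) / 2388 × 100 = +28.20%.

+28.20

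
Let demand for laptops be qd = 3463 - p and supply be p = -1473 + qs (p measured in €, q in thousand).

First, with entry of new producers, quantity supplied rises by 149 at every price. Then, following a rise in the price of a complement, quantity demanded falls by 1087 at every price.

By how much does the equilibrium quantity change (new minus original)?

Solve the original market: 3463 - p = p + 1473, hence p = 995 and q = 2468.
The shock moves the curves to qd = 2376 - p and qs = p + 1622.
Equate the new curves: 2376 - p = p + 1622, giving 754 = 2p, p = 377, q = 1999.
Δq = 1999 − 2468 = -469.

-469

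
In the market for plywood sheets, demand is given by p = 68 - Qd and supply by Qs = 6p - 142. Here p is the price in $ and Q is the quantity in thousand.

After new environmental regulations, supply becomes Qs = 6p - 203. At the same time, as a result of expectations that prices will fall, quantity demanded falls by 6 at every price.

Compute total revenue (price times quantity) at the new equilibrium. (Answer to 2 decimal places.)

Solve the original market: 68 - p = 6p - 142, hence p = 30 and Q = 38.
With the change applied: demand Qd = 62 - p, supply Qs = 6p - 203.
Setting them equal: 62 - p = 6p - 203 → 265 = 7p, so p = 265/7 ≈ 37.8571 and Q = 169/7 ≈ 24.1429.
New expenditure = 37.8571 × 24.1429 = 913.98.

913.98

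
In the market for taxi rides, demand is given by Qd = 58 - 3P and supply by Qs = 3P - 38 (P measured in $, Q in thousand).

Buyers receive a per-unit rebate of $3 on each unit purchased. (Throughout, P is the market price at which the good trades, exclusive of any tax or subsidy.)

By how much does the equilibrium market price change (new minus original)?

+1.5

Before the shock: 58 - 3P = 3P - 38 ⇒ 96 = 6P ⇒ P = 16, Q = 10.
Since buyers' out-of-pocket price is the market price minus the rebate, the effective demand curve becomes Qd = 67 - 3P.
Setting them equal: 67 - 3P = 3P - 38 → 105 = 6P, so P = 17.5 and Q = 14.5.
ΔP = 17.5 − 16 = +1.5.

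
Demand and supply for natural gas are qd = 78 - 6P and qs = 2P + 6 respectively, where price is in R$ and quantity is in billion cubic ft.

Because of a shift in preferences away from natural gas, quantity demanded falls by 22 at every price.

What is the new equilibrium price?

Initially, 78 - 6P = 2P + 6, so 72 = 8P and P = 9, q = 24.
The new curves are qd = 56 - 6P (demand) and qs = 2P + 6 (supply).
Clearing the new market: 56 - 6P = 2P + 6, so P = 6.25 and q = 18.5.

6.25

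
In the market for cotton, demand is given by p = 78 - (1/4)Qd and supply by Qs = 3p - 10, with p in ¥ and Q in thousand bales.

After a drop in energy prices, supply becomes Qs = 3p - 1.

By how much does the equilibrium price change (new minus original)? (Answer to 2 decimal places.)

-1.29

Before the shock: 312 - 4p = 3p - 10 ⇒ 322 = 7p ⇒ p = 46, Q = 128.
After the shift, demand is Qd = 312 - 4p and supply is Qs = 3p - 1.
Clearing the new market: 312 - 4p = 3p - 1, so p = 313/7 ≈ 44.7143 and Q = 932/7 ≈ 133.1429.
Δp = 44.7143 − 46 = -1.29.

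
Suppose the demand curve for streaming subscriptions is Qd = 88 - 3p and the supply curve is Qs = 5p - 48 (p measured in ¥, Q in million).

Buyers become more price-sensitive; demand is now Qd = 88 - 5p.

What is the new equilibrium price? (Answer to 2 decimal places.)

13.60

Solve the original market: 88 - 3p = 5p - 48, hence p = 17 and Q = 37.
With the change applied: demand Qd = 88 - 5p, supply Qs = 5p - 48.
Setting them equal: 88 - 5p = 5p - 48 → 136 = 10p, so p = 13.6 and Q = 20.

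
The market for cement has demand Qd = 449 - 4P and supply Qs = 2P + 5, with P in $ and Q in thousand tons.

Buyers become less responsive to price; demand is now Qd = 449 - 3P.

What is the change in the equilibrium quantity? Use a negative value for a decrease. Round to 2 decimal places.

+29.60

Initially, 449 - 4P = 2P + 5, so 444 = 6P and P = 74, Q = 153.
With the change applied: demand Qd = 449 - 3P, supply Qs = 2P + 5.
New equilibrium: 449 - 3P = 2P + 5 ⇒ 444 = 5P ⇒ P = 88.8, Q = 182.6.
ΔQ = 182.6 − 153 = +29.60.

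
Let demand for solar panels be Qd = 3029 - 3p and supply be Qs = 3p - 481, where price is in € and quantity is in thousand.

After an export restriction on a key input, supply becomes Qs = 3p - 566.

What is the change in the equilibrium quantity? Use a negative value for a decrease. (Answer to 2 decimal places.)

-42.50

Before the shock: 3029 - 3p = 3p - 481 ⇒ 3510 = 6p ⇒ p = 585, Q = 1274.
The new curves are Qd = 3029 - 3p (demand) and Qs = 3p - 566 (supply).
Setting them equal: 3029 - 3p = 3p - 566 → 3595 = 6p, so p = 3595/6 ≈ 599.1667 and Q = 1231.5.
ΔQ = 1231.5 − 1274 = -42.50.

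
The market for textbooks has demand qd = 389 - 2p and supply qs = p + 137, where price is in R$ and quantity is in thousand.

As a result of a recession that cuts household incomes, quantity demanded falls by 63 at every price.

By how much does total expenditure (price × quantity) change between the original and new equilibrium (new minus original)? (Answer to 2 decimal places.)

Original equilibrium: 389 - 2p = p + 137 gives 252 = 3p, so p = 84 and q = 221.
With the change applied: demand qd = 326 - 2p, supply qs = p + 137.
Setting them equal: 326 - 2p = p + 137 → 189 = 3p, so p = 63 and q = 200.
Expenditure moves from 84×221 = 18564 to 63×200 = 12600; change = -5964.00.

-5964.00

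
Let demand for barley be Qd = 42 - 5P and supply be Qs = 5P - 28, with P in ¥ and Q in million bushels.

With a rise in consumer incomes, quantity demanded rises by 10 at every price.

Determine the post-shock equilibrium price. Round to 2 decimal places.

Original equilibrium: 42 - 5P = 5P - 28 gives 70 = 10P, so P = 7 and Q = 7.
After the shift, demand is Qd = 52 - 5P and supply is Qs = 5P - 28.
Equate the new curves: 52 - 5P = 5P - 28, giving 80 = 10P, P = 8, Q = 12.

8.00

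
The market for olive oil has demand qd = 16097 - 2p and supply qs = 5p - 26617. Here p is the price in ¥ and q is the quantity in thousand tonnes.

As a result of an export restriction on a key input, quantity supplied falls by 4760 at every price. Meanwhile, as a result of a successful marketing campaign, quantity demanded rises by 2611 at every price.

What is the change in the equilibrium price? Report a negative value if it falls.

+1053

Before the shock: 16097 - 2p = 5p - 26617 ⇒ 42714 = 7p ⇒ p = 6102, q = 3893.
The shock moves the curves to qd = 18708 - 2p and qs = 5p - 31377.
Equate the new curves: 18708 - 2p = 5p - 31377, giving 50085 = 7p, p = 7155, q = 4398.
Δp = 7155 − 6102 = +1053.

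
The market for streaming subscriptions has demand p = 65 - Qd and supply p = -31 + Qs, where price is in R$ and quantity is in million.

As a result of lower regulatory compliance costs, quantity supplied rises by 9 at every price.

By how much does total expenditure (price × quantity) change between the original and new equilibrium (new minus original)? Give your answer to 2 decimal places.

Initially, 65 - p = p + 31, so 34 = 2p and p = 17, Q = 48.
After the shift, demand is Qd = 65 - p and supply is Qs = p + 40.
Equate the new curves: 65 - p = p + 40, giving 25 = 2p, p = 12.5, Q = 52.5.
Expenditure moves from 17×48 = 816 to 12.5×52.5 = 656.25; change = -159.75.

-159.75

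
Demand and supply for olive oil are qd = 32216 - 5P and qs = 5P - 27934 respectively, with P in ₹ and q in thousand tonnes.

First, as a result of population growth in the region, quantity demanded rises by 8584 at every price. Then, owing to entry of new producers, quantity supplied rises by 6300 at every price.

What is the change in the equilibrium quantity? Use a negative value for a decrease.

+7442

Initially, 32216 - 5P = 5P - 27934, so 60150 = 10P and P = 6015, q = 2141.
The new curves are qd = 40800 - 5P (demand) and qs = 5P - 21634 (supply).
Setting them equal: 40800 - 5P = 5P - 21634 → 62434 = 10P, so P = 6243.4 and q = 9583.
Δq = 9583 − 2141 = +7442.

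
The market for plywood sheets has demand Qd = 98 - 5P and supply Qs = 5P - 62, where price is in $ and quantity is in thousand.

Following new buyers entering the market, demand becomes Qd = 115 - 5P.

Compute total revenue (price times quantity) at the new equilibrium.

469.05

Original equilibrium: 98 - 5P = 5P - 62 gives 160 = 10P, so P = 16 and Q = 18.
With the change applied: demand Qd = 115 - 5P, supply Qs = 5P - 62.
New equilibrium: 115 - 5P = 5P - 62 ⇒ 177 = 10P ⇒ P = 17.7, Q = 26.5.
New expenditure = 17.7 × 26.5 = 469.05.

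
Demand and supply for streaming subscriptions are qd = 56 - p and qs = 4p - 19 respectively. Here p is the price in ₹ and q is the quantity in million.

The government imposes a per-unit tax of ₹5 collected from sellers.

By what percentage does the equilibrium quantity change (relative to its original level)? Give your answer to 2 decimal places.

Original equilibrium: 56 - p = 4p - 19 gives 75 = 5p, so p = 15 and q = 41.
Since sellers keep the price net of the tax, the effective supply curve becomes qs = 4p - 39.
Clearing the new market: 56 - p = 4p - 39, so p = 19 and q = 37.
%Δq = (37 − 41) / 41 × 100 = -9.76%.

-9.76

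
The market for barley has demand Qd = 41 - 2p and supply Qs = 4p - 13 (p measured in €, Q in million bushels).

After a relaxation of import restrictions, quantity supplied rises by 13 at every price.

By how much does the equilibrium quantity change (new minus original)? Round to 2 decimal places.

+4.33

Initially, 41 - 2p = 4p - 13, so 54 = 6p and p = 9, Q = 23.
The shock moves the curves to Qd = 41 - 2p and Qs = 4p.
Equate the new curves: 41 - 2p = 4p, giving 41 = 6p, p = 41/6 ≈ 6.8333, Q = 82/3 ≈ 27.3333.
ΔQ = 27.3333 − 23 = +4.33.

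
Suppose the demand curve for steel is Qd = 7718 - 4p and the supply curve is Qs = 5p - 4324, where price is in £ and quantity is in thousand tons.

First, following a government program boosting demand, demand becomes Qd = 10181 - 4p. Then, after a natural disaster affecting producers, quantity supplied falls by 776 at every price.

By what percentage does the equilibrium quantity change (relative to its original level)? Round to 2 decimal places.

+43.26

Solve the original market: 7718 - 4p = 5p - 4324, hence p = 1338 and Q = 2366.
The shock moves the curves to Qd = 10181 - 4p and Qs = 5p - 5100.
New equilibrium: 10181 - 4p = 5p - 5100 ⇒ 15281 = 9p ⇒ p = 15281/9 ≈ 1697.8889, Q = 30505/9 ≈ 3389.4444.
%ΔQ = (3389.4444 − 2366) / 2366 × 100 = +43.26%.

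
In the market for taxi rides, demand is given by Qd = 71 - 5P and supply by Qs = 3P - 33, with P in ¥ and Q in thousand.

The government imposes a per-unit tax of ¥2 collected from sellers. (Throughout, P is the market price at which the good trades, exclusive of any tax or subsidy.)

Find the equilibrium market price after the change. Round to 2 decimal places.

13.75

Original equilibrium: 71 - 5P = 3P - 33 gives 104 = 8P, so P = 13 and Q = 6.
Since sellers keep the price net of the tax, the effective supply curve becomes Qs = 3P - 39.
New equilibrium: 71 - 5P = 3P - 39 ⇒ 110 = 8P ⇒ P = 13.75, Q = 2.25.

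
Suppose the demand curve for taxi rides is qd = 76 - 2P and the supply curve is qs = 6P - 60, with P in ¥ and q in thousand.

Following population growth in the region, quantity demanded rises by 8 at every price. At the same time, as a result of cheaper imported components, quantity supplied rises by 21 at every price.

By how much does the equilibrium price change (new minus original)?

Solve the original market: 76 - 2P = 6P - 60, hence P = 17 and q = 42.
After the shift, demand is qd = 84 - 2P and supply is qs = 6P - 39.
Clearing the new market: 84 - 2P = 6P - 39, so P = 15.375 and q = 53.25.
ΔP = 15.375 − 17 = -1.625.

-1.625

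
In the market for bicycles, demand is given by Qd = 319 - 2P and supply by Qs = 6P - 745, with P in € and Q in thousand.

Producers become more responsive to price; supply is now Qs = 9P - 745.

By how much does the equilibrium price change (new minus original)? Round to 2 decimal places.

Before the shock: 319 - 2P = 6P - 745 ⇒ 1064 = 8P ⇒ P = 133, Q = 53.
After the shift, demand is Qd = 319 - 2P and supply is Qs = 9P - 745.
New equilibrium: 319 - 2P = 9P - 745 ⇒ 1064 = 11P ⇒ P = 1064/11 ≈ 96.7273, Q = 1381/11 ≈ 125.5455.
ΔP = 96.7273 − 133 = -36.27.

-36.27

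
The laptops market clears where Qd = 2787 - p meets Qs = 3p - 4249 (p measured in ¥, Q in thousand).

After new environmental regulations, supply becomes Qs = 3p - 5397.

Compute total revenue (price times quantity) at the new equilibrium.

1516086

Solve the original market: 2787 - p = 3p - 4249, hence p = 1759 and Q = 1028.
With the change applied: demand Qd = 2787 - p, supply Qs = 3p - 5397.
Equate the new curves: 2787 - p = 3p - 5397, giving 8184 = 4p, p = 2046, Q = 741.
New expenditure = 2046 × 741 = 1516086.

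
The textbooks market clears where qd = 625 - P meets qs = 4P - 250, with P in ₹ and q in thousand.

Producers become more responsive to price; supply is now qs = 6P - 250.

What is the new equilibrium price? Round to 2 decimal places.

Solve the original market: 625 - P = 4P - 250, hence P = 175 and q = 450.
The shock moves the curves to qd = 625 - P and qs = 6P - 250.
Clearing the new market: 625 - P = 6P - 250, so P = 125 and q = 500.

125.00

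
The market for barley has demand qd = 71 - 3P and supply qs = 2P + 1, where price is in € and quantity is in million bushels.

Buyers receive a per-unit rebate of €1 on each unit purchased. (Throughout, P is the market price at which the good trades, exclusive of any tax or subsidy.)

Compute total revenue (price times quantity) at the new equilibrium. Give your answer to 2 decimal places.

Original equilibrium: 71 - 3P = 2P + 1 gives 70 = 5P, so P = 14 and q = 29.
Since buyers' out-of-pocket price is the market price minus the rebate, the effective demand curve becomes qd = 74 - 3P.
New equilibrium: 74 - 3P = 2P + 1 ⇒ 73 = 5P ⇒ P = 14.6, q = 30.2.
New expenditure = 14.6 × 30.2 = 440.92.

440.92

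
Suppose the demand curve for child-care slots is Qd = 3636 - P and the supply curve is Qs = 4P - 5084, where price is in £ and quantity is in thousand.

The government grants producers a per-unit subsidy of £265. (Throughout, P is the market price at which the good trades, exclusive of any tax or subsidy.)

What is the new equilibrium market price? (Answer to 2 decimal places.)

1532.00

Before the shock: 3636 - P = 4P - 5084 ⇒ 8720 = 5P ⇒ P = 1744, Q = 1892.
Since sellers receive the price plus the subsidy, the effective supply curve becomes Qs = 4P - 4024.
Equate the new curves: 3636 - P = 4P - 4024, giving 7660 = 5P, P = 1532, Q = 2104.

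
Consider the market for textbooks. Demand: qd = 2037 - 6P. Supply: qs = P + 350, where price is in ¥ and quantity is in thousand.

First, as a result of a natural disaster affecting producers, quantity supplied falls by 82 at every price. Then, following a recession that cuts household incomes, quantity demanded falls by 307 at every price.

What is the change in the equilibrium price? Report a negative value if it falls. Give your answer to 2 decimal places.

-32.14

Solve the original market: 2037 - 6P = P + 350, hence P = 241 and q = 591.
After the shift, demand is qd = 1730 - 6P and supply is qs = P + 268.
Clearing the new market: 1730 - 6P = P + 268, so P = 1462/7 ≈ 208.8571 and q = 3338/7 ≈ 476.8571.
ΔP = 208.8571 − 241 = -32.14.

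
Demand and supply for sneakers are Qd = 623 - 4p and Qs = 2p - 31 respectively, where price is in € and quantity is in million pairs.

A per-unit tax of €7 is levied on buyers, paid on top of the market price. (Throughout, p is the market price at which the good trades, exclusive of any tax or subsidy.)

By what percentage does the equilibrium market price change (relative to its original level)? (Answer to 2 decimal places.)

Initially, 623 - 4p = 2p - 31, so 654 = 6p and p = 109, Q = 187.
Since buyers pay the price plus the tax, the effective demand curve becomes Qd = 595 - 4p.
Clearing the new market: 595 - 4p = 2p - 31, so p = 313/3 ≈ 104.3333 and Q = 533/3 ≈ 177.6667.
%Δp = (104.3333 − 109) / 109 × 100 = -4.28%.

-4.28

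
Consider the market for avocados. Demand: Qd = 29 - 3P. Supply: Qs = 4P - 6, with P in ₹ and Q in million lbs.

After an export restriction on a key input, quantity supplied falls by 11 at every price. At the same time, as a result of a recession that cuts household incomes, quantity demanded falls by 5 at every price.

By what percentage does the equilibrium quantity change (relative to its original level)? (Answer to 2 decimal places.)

-54.08

Original equilibrium: 29 - 3P = 4P - 6 gives 35 = 7P, so P = 5 and Q = 14.
The shock moves the curves to Qd = 24 - 3P and Qs = 4P - 17.
Setting them equal: 24 - 3P = 4P - 17 → 41 = 7P, so P = 41/7 ≈ 5.8571 and Q = 45/7 ≈ 6.4286.
%ΔQ = (6.4286 − 14) / 14 × 100 = -54.08%.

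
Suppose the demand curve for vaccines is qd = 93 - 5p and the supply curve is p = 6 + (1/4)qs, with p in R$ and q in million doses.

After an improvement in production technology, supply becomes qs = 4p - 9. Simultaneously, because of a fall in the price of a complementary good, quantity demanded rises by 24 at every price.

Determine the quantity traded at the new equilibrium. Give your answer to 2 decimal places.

47.00

Original equilibrium: 93 - 5p = 4p - 24 gives 117 = 9p, so p = 13 and q = 28.
After the shift, demand is qd = 117 - 5p and supply is qs = 4p - 9.
Equate the new curves: 117 - 5p = 4p - 9, giving 126 = 9p, p = 14, q = 47.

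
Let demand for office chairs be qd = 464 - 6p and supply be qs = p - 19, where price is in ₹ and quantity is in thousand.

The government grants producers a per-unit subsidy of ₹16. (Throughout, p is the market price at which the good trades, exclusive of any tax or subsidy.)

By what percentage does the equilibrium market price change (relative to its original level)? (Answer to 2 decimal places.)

-3.31

Original equilibrium: 464 - 6p = p - 19 gives 483 = 7p, so p = 69 and q = 50.
Since sellers receive the price plus the subsidy, the effective supply curve becomes qs = p - 3.
Setting them equal: 464 - 6p = p - 3 → 467 = 7p, so p = 467/7 ≈ 66.7143 and q = 446/7 ≈ 63.7143.
%Δp = (66.7143 − 69) / 69 × 100 = -3.31%.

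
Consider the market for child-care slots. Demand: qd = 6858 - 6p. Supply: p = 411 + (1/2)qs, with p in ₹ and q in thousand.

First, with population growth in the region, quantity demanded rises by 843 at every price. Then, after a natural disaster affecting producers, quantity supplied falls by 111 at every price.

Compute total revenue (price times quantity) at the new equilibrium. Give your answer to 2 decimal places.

1322620.88

Initially, 6858 - 6p = 2p - 822, so 7680 = 8p and p = 960, q = 1098.
The shock moves the curves to qd = 7701 - 6p and qs = 2p - 933.
New equilibrium: 7701 - 6p = 2p - 933 ⇒ 8634 = 8p ⇒ p = 1079.25, q = 1225.5.
New expenditure = 1079.25 × 1225.5 = 1322620.88.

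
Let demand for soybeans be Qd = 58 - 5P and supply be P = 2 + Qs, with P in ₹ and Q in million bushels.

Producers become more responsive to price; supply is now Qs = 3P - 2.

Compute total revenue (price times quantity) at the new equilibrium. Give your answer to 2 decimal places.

Initially, 58 - 5P = P - 2, so 60 = 6P and P = 10, Q = 8.
With the change applied: demand Qd = 58 - 5P, supply Qs = 3P - 2.
Equate the new curves: 58 - 5P = 3P - 2, giving 60 = 8P, P = 7.5, Q = 20.5.
New expenditure = 7.5 × 20.5 = 153.75.

153.75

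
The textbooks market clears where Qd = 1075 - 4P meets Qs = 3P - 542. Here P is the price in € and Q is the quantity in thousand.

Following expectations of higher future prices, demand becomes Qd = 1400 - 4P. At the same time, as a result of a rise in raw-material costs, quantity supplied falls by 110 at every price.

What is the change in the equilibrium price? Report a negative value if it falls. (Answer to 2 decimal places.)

Before the shock: 1075 - 4P = 3P - 542 ⇒ 1617 = 7P ⇒ P = 231, Q = 151.
The new curves are Qd = 1400 - 4P (demand) and Qs = 3P - 652 (supply).
New equilibrium: 1400 - 4P = 3P - 652 ⇒ 2052 = 7P ⇒ P = 2052/7 ≈ 293.1429, Q = 1592/7 ≈ 227.4286.
ΔP = 293.1429 − 231 = +62.14.

+62.14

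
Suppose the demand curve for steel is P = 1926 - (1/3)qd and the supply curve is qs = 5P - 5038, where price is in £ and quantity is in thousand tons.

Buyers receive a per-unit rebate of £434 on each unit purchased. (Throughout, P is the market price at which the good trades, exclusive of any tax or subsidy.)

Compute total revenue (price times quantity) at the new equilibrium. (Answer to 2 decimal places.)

3841027.31

Solve the original market: 5778 - 3P = 5P - 5038, hence P = 1352 and q = 1722.
Since buyers' out-of-pocket price is the market price minus the rebate, the effective demand curve becomes qd = 7080 - 3P.
Setting them equal: 7080 - 3P = 5P - 5038 → 12118 = 8P, so P = 1514.75 and q = 2535.75.
New expenditure = 1514.75 × 2535.75 = 3841027.31.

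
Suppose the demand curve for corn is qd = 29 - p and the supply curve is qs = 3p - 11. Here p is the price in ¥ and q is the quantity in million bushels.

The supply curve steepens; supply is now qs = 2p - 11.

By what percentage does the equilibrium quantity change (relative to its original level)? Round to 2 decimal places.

-17.54

Initially, 29 - p = 3p - 11, so 40 = 4p and p = 10, q = 19.
The shock moves the curves to qd = 29 - p and qs = 2p - 11.
Clearing the new market: 29 - p = 2p - 11, so p = 40/3 ≈ 13.3333 and q = 47/3 ≈ 15.6667.
%Δq = (15.6667 − 19) / 19 × 100 = -17.54%.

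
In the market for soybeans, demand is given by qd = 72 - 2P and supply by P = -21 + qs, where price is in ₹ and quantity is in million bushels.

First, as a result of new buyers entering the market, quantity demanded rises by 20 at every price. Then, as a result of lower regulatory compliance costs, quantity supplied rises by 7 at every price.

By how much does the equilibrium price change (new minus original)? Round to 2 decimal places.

Original equilibrium: 72 - 2P = P + 21 gives 51 = 3P, so P = 17 and q = 38.
With the change applied: demand qd = 92 - 2P, supply qs = P + 28.
New equilibrium: 92 - 2P = P + 28 ⇒ 64 = 3P ⇒ P = 64/3 ≈ 21.3333, q = 148/3 ≈ 49.3333.
ΔP = 21.3333 − 17 = +4.33.

+4.33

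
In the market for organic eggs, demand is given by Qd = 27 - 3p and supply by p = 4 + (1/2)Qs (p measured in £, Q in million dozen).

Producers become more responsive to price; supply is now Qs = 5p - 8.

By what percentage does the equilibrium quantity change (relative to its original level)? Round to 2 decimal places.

Initially, 27 - 3p = 2p - 8, so 35 = 5p and p = 7, Q = 6.
The new curves are Qd = 27 - 3p (demand) and Qs = 5p - 8 (supply).
Setting them equal: 27 - 3p = 5p - 8 → 35 = 8p, so p = 4.375 and Q = 13.875.
%ΔQ = (13.875 − 6) / 6 × 100 = +131.25%.

+131.25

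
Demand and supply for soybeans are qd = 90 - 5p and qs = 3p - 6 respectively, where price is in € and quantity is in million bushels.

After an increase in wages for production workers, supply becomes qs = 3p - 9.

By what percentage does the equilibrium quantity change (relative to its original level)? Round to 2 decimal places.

-6.25

Initially, 90 - 5p = 3p - 6, so 96 = 8p and p = 12, q = 30.
After the shift, demand is qd = 90 - 5p and supply is qs = 3p - 9.
Clearing the new market: 90 - 5p = 3p - 9, so p = 12.375 and q = 28.125.
%Δq = (28.125 − 30) / 30 × 100 = -6.25%.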